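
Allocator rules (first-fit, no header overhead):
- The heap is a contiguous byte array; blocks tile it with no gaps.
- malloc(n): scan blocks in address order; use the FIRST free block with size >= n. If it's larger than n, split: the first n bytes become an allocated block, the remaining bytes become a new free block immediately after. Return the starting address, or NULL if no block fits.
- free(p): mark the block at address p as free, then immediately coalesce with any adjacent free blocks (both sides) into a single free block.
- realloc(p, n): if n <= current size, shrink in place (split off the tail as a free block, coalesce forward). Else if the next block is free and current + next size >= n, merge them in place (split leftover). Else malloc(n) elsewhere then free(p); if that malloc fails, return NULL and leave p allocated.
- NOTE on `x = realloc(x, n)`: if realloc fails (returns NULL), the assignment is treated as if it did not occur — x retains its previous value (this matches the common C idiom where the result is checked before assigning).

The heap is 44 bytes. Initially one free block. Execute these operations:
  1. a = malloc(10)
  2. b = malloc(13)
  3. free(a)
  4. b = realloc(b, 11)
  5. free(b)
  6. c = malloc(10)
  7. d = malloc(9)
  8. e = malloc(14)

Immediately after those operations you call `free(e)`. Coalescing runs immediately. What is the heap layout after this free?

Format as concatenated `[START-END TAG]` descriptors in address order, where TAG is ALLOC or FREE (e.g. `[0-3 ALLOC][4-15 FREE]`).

Answer: [0-9 ALLOC][10-18 ALLOC][19-43 FREE]

Derivation:
Op 1: a = malloc(10) -> a = 0; heap: [0-9 ALLOC][10-43 FREE]
Op 2: b = malloc(13) -> b = 10; heap: [0-9 ALLOC][10-22 ALLOC][23-43 FREE]
Op 3: free(a) -> (freed a); heap: [0-9 FREE][10-22 ALLOC][23-43 FREE]
Op 4: b = realloc(b, 11) -> b = 10; heap: [0-9 FREE][10-20 ALLOC][21-43 FREE]
Op 5: free(b) -> (freed b); heap: [0-43 FREE]
Op 6: c = malloc(10) -> c = 0; heap: [0-9 ALLOC][10-43 FREE]
Op 7: d = malloc(9) -> d = 10; heap: [0-9 ALLOC][10-18 ALLOC][19-43 FREE]
Op 8: e = malloc(14) -> e = 19; heap: [0-9 ALLOC][10-18 ALLOC][19-32 ALLOC][33-43 FREE]
free(e): e = 19 -> block [19-32 ALLOC]; mark free, coalesce with adjacent free neighbors -> [0-9 ALLOC][10-18 ALLOC][19-43 FREE]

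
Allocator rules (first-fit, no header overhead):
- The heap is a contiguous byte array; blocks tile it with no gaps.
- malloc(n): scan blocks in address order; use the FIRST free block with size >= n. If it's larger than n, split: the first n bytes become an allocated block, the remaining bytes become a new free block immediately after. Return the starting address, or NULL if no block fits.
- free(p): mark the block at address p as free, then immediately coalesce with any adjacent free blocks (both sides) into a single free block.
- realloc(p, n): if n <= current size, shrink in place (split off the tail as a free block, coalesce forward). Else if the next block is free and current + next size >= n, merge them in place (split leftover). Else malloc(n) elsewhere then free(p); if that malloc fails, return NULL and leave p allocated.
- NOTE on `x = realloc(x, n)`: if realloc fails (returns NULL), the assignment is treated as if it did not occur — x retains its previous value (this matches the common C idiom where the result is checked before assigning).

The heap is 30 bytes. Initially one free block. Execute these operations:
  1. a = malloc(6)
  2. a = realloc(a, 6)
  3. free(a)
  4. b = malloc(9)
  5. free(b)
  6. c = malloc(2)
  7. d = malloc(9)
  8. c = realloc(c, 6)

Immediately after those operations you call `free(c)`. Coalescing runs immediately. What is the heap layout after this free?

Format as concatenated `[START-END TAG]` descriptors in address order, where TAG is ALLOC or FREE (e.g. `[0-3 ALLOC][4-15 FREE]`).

Answer: [0-1 FREE][2-10 ALLOC][11-29 FREE]

Derivation:
Op 1: a = malloc(6) -> a = 0; heap: [0-5 ALLOC][6-29 FREE]
Op 2: a = realloc(a, 6) -> a = 0; heap: [0-5 ALLOC][6-29 FREE]
Op 3: free(a) -> (freed a); heap: [0-29 FREE]
Op 4: b = malloc(9) -> b = 0; heap: [0-8 ALLOC][9-29 FREE]
Op 5: free(b) -> (freed b); heap: [0-29 FREE]
Op 6: c = malloc(2) -> c = 0; heap: [0-1 ALLOC][2-29 FREE]
Op 7: d = malloc(9) -> d = 2; heap: [0-1 ALLOC][2-10 ALLOC][11-29 FREE]
Op 8: c = realloc(c, 6) -> c = 11; heap: [0-1 FREE][2-10 ALLOC][11-16 ALLOC][17-29 FREE]
free(c): c = 11 -> block [11-16 ALLOC]; mark free, coalesce with adjacent free neighbors -> [0-1 FREE][2-10 ALLOC][11-29 FREE]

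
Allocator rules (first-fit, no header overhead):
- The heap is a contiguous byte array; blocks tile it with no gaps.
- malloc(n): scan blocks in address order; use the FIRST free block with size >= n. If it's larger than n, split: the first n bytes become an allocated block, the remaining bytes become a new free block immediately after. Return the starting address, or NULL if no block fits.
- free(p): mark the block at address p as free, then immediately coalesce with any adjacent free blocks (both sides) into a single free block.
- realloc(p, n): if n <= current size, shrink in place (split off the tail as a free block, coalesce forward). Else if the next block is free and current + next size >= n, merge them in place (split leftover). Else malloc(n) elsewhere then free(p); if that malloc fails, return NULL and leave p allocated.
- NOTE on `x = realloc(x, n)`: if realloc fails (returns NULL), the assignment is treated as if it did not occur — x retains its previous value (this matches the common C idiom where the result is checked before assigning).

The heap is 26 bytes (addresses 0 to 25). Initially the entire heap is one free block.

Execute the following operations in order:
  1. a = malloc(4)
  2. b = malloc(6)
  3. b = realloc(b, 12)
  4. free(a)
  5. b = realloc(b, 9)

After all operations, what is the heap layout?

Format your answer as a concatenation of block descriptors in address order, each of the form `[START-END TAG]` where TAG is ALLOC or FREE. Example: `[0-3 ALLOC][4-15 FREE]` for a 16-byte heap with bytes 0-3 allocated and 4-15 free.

Op 1: a = malloc(4) -> a = 0; heap: [0-3 ALLOC][4-25 FREE]
Op 2: b = malloc(6) -> b = 4; heap: [0-3 ALLOC][4-9 ALLOC][10-25 FREE]
Op 3: b = realloc(b, 12) -> b = 4; heap: [0-3 ALLOC][4-15 ALLOC][16-25 FREE]
Op 4: free(a) -> (freed a); heap: [0-3 FREE][4-15 ALLOC][16-25 FREE]
Op 5: b = realloc(b, 9) -> b = 4; heap: [0-3 FREE][4-12 ALLOC][13-25 FREE]

Answer: [0-3 FREE][4-12 ALLOC][13-25 FREE]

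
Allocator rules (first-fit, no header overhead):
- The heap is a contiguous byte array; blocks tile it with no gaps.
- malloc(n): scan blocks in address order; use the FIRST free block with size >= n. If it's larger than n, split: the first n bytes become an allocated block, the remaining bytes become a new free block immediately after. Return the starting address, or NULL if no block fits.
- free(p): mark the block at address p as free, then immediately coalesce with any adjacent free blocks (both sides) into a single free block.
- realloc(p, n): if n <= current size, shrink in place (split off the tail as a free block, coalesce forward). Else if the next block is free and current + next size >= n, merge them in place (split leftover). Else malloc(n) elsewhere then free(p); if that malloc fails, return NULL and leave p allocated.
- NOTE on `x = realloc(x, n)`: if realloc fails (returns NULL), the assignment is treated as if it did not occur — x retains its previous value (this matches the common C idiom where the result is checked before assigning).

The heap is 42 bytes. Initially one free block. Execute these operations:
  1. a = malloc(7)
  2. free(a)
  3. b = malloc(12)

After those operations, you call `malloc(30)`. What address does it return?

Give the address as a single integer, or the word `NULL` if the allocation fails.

Op 1: a = malloc(7) -> a = 0; heap: [0-6 ALLOC][7-41 FREE]
Op 2: free(a) -> (freed a); heap: [0-41 FREE]
Op 3: b = malloc(12) -> b = 0; heap: [0-11 ALLOC][12-41 FREE]
malloc(30): first-fit scan over [0-11 ALLOC][12-41 FREE] -> 12

Answer: 12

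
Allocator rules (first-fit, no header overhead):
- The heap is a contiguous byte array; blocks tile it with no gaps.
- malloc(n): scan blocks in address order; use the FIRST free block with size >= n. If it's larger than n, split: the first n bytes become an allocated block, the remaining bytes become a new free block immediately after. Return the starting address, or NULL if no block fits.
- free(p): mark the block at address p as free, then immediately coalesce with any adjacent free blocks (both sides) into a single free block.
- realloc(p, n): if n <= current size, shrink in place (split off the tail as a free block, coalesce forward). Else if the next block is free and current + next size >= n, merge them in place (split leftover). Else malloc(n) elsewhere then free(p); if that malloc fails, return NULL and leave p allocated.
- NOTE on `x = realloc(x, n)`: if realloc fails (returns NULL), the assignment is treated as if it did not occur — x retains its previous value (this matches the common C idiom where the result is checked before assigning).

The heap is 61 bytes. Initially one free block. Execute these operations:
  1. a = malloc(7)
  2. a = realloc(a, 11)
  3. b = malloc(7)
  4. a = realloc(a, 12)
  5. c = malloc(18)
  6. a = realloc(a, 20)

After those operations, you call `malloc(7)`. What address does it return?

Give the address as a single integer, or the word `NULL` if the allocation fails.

Op 1: a = malloc(7) -> a = 0; heap: [0-6 ALLOC][7-60 FREE]
Op 2: a = realloc(a, 11) -> a = 0; heap: [0-10 ALLOC][11-60 FREE]
Op 3: b = malloc(7) -> b = 11; heap: [0-10 ALLOC][11-17 ALLOC][18-60 FREE]
Op 4: a = realloc(a, 12) -> a = 18; heap: [0-10 FREE][11-17 ALLOC][18-29 ALLOC][30-60 FREE]
Op 5: c = malloc(18) -> c = 30; heap: [0-10 FREE][11-17 ALLOC][18-29 ALLOC][30-47 ALLOC][48-60 FREE]
Op 6: a = realloc(a, 20) -> NULL (a unchanged); heap: [0-10 FREE][11-17 ALLOC][18-29 ALLOC][30-47 ALLOC][48-60 FREE]
malloc(7): first-fit scan over [0-10 FREE][11-17 ALLOC][18-29 ALLOC][30-47 ALLOC][48-60 FREE] -> 0

Answer: 0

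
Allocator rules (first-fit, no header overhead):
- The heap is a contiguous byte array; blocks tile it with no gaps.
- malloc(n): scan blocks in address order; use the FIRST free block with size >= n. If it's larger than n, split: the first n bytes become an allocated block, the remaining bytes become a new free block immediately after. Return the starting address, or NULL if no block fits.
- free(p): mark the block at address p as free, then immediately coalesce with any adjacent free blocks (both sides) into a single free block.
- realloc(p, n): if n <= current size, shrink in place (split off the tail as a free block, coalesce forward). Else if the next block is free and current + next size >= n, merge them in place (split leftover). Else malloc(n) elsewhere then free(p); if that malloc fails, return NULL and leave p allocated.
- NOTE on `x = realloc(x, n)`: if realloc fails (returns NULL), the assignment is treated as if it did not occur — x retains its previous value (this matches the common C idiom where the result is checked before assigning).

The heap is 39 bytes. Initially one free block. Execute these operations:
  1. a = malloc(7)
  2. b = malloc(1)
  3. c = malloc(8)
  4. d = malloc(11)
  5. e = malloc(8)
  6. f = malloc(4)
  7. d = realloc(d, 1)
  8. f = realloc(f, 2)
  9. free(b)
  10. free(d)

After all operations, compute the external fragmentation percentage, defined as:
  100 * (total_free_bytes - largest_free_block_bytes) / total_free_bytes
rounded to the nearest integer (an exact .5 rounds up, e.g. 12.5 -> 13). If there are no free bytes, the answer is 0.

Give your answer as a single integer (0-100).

Op 1: a = malloc(7) -> a = 0; heap: [0-6 ALLOC][7-38 FREE]
Op 2: b = malloc(1) -> b = 7; heap: [0-6 ALLOC][7-7 ALLOC][8-38 FREE]
Op 3: c = malloc(8) -> c = 8; heap: [0-6 ALLOC][7-7 ALLOC][8-15 ALLOC][16-38 FREE]
Op 4: d = malloc(11) -> d = 16; heap: [0-6 ALLOC][7-7 ALLOC][8-15 ALLOC][16-26 ALLOC][27-38 FREE]
Op 5: e = malloc(8) -> e = 27; heap: [0-6 ALLOC][7-7 ALLOC][8-15 ALLOC][16-26 ALLOC][27-34 ALLOC][35-38 FREE]
Op 6: f = malloc(4) -> f = 35; heap: [0-6 ALLOC][7-7 ALLOC][8-15 ALLOC][16-26 ALLOC][27-34 ALLOC][35-38 ALLOC]
Op 7: d = realloc(d, 1) -> d = 16; heap: [0-6 ALLOC][7-7 ALLOC][8-15 ALLOC][16-16 ALLOC][17-26 FREE][27-34 ALLOC][35-38 ALLOC]
Op 8: f = realloc(f, 2) -> f = 35; heap: [0-6 ALLOC][7-7 ALLOC][8-15 ALLOC][16-16 ALLOC][17-26 FREE][27-34 ALLOC][35-36 ALLOC][37-38 FREE]
Op 9: free(b) -> (freed b); heap: [0-6 ALLOC][7-7 FREE][8-15 ALLOC][16-16 ALLOC][17-26 FREE][27-34 ALLOC][35-36 ALLOC][37-38 FREE]
Op 10: free(d) -> (freed d); heap: [0-6 ALLOC][7-7 FREE][8-15 ALLOC][16-26 FREE][27-34 ALLOC][35-36 ALLOC][37-38 FREE]
Free blocks: [1 11 2] total_free=14 largest=11 -> 100*(14-11)/14 = 300/14 ≈ 21.429 -> rounds to 21

Answer: 21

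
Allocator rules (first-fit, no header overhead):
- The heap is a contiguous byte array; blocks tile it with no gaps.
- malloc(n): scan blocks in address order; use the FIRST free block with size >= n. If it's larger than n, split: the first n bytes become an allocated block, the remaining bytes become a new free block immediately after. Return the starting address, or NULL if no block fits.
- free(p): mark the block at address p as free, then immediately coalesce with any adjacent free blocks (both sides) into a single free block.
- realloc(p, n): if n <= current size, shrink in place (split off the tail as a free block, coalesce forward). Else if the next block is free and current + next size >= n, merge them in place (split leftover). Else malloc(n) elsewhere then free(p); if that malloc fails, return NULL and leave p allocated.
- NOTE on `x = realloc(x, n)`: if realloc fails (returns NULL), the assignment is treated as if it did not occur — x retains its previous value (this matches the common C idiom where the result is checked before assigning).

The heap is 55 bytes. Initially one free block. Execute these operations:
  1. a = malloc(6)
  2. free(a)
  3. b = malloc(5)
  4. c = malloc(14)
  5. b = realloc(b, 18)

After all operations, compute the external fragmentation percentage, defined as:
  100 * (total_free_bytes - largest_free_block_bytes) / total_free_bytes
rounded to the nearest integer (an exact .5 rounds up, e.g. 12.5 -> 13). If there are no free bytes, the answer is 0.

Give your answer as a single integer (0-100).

Answer: 22

Derivation:
Op 1: a = malloc(6) -> a = 0; heap: [0-5 ALLOC][6-54 FREE]
Op 2: free(a) -> (freed a); heap: [0-54 FREE]
Op 3: b = malloc(5) -> b = 0; heap: [0-4 ALLOC][5-54 FREE]
Op 4: c = malloc(14) -> c = 5; heap: [0-4 ALLOC][5-18 ALLOC][19-54 FREE]
Op 5: b = realloc(b, 18) -> b = 19; heap: [0-4 FREE][5-18 ALLOC][19-36 ALLOC][37-54 FREE]
Free blocks: [5 18] total_free=23 largest=18 -> 100*(23-18)/23 = 500/23 ≈ 21.739 -> rounds to 22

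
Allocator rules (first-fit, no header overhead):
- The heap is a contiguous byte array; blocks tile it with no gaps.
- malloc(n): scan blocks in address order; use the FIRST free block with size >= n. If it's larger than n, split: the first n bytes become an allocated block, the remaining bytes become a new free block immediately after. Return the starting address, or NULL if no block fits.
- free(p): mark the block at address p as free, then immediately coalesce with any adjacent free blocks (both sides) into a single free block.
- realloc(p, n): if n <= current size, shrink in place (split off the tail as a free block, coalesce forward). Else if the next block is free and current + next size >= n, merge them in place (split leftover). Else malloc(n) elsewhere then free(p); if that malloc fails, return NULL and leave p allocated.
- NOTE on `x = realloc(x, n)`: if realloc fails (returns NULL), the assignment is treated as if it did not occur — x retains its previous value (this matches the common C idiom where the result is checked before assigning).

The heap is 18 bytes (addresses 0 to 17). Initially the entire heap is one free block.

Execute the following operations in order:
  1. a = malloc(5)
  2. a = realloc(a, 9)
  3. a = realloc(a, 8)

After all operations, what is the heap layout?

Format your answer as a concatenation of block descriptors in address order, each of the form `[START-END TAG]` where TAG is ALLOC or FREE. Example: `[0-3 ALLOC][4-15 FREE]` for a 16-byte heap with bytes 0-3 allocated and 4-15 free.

Op 1: a = malloc(5) -> a = 0; heap: [0-4 ALLOC][5-17 FREE]
Op 2: a = realloc(a, 9) -> a = 0; heap: [0-8 ALLOC][9-17 FREE]
Op 3: a = realloc(a, 8) -> a = 0; heap: [0-7 ALLOC][8-17 FREE]

Answer: [0-7 ALLOC][8-17 FREE]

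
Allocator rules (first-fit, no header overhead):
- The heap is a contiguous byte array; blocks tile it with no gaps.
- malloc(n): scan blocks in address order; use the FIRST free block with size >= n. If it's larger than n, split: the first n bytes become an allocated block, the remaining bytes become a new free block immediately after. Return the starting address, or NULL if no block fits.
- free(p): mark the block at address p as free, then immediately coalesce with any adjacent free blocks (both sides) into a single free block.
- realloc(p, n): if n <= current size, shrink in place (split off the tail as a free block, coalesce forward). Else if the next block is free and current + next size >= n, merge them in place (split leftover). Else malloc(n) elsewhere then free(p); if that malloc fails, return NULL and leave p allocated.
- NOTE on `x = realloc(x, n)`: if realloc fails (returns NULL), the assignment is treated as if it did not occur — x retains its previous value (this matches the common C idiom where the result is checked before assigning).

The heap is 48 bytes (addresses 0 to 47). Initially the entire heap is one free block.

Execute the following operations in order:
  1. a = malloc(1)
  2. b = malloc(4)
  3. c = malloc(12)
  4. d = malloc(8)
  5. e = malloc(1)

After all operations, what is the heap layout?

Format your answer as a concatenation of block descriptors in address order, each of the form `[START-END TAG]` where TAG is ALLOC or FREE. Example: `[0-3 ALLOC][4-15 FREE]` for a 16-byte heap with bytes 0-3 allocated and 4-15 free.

Answer: [0-0 ALLOC][1-4 ALLOC][5-16 ALLOC][17-24 ALLOC][25-25 ALLOC][26-47 FREE]

Derivation:
Op 1: a = malloc(1) -> a = 0; heap: [0-0 ALLOC][1-47 FREE]
Op 2: b = malloc(4) -> b = 1; heap: [0-0 ALLOC][1-4 ALLOC][5-47 FREE]
Op 3: c = malloc(12) -> c = 5; heap: [0-0 ALLOC][1-4 ALLOC][5-16 ALLOC][17-47 FREE]
Op 4: d = malloc(8) -> d = 17; heap: [0-0 ALLOC][1-4 ALLOC][5-16 ALLOC][17-24 ALLOC][25-47 FREE]
Op 5: e = malloc(1) -> e = 25; heap: [0-0 ALLOC][1-4 ALLOC][5-16 ALLOC][17-24 ALLOC][25-25 ALLOC][26-47 FREE]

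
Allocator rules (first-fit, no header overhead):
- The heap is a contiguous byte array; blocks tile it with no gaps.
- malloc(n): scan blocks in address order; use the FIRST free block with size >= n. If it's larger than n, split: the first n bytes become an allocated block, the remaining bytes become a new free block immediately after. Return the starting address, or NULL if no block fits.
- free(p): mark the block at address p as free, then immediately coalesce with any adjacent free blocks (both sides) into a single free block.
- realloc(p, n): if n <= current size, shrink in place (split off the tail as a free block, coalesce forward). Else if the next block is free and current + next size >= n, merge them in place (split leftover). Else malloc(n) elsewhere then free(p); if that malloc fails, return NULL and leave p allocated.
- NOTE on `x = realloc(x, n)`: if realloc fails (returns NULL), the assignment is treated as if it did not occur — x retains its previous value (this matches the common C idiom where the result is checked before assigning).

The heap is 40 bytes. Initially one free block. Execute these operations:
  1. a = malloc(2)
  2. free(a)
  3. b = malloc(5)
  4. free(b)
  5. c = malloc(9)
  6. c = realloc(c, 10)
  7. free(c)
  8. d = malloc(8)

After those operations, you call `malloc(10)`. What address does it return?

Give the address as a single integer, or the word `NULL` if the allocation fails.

Answer: 8

Derivation:
Op 1: a = malloc(2) -> a = 0; heap: [0-1 ALLOC][2-39 FREE]
Op 2: free(a) -> (freed a); heap: [0-39 FREE]
Op 3: b = malloc(5) -> b = 0; heap: [0-4 ALLOC][5-39 FREE]
Op 4: free(b) -> (freed b); heap: [0-39 FREE]
Op 5: c = malloc(9) -> c = 0; heap: [0-8 ALLOC][9-39 FREE]
Op 6: c = realloc(c, 10) -> c = 0; heap: [0-9 ALLOC][10-39 FREE]
Op 7: free(c) -> (freed c); heap: [0-39 FREE]
Op 8: d = malloc(8) -> d = 0; heap: [0-7 ALLOC][8-39 FREE]
malloc(10): first-fit scan over [0-7 ALLOC][8-39 FREE] -> 8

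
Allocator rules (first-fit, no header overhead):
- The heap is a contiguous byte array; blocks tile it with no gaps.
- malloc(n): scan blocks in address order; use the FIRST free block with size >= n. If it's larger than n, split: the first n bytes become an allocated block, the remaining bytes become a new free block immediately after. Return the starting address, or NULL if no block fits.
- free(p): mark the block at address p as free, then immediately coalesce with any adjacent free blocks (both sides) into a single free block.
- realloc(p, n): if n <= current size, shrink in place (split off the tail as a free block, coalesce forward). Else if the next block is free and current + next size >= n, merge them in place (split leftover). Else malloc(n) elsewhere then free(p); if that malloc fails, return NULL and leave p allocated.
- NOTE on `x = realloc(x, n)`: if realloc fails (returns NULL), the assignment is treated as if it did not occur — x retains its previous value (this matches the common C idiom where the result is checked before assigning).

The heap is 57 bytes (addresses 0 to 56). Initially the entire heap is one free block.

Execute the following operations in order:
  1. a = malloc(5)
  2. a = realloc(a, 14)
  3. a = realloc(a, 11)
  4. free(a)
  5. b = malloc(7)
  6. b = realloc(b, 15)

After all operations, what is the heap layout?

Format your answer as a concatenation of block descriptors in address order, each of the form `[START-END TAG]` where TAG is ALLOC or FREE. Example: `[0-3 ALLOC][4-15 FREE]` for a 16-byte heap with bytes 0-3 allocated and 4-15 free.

Answer: [0-14 ALLOC][15-56 FREE]

Derivation:
Op 1: a = malloc(5) -> a = 0; heap: [0-4 ALLOC][5-56 FREE]
Op 2: a = realloc(a, 14) -> a = 0; heap: [0-13 ALLOC][14-56 FREE]
Op 3: a = realloc(a, 11) -> a = 0; heap: [0-10 ALLOC][11-56 FREE]
Op 4: free(a) -> (freed a); heap: [0-56 FREE]
Op 5: b = malloc(7) -> b = 0; heap: [0-6 ALLOC][7-56 FREE]
Op 6: b = realloc(b, 15) -> b = 0; heap: [0-14 ALLOC][15-56 FREE]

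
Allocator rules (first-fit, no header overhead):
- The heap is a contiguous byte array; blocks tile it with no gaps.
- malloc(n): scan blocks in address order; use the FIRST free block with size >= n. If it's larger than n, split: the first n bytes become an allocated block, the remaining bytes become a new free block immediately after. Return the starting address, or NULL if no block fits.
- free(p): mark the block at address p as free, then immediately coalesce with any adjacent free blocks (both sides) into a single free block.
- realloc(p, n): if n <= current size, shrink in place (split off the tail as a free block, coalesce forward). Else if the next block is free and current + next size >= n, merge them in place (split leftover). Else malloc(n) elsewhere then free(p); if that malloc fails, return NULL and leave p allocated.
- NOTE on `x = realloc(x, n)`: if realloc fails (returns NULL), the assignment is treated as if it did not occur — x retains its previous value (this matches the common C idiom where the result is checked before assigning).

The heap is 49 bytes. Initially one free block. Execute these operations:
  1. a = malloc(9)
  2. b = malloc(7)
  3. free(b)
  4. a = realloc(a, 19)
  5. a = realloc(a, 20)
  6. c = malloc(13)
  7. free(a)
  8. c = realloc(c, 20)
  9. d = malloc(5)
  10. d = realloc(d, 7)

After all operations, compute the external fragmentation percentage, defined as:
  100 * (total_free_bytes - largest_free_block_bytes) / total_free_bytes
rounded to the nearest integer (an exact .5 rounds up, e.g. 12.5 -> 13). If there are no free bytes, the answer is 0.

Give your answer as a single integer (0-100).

Answer: 41

Derivation:
Op 1: a = malloc(9) -> a = 0; heap: [0-8 ALLOC][9-48 FREE]
Op 2: b = malloc(7) -> b = 9; heap: [0-8 ALLOC][9-15 ALLOC][16-48 FREE]
Op 3: free(b) -> (freed b); heap: [0-8 ALLOC][9-48 FREE]
Op 4: a = realloc(a, 19) -> a = 0; heap: [0-18 ALLOC][19-48 FREE]
Op 5: a = realloc(a, 20) -> a = 0; heap: [0-19 ALLOC][20-48 FREE]
Op 6: c = malloc(13) -> c = 20; heap: [0-19 ALLOC][20-32 ALLOC][33-48 FREE]
Op 7: free(a) -> (freed a); heap: [0-19 FREE][20-32 ALLOC][33-48 FREE]
Op 8: c = realloc(c, 20) -> c = 20; heap: [0-19 FREE][20-39 ALLOC][40-48 FREE]
Op 9: d = malloc(5) -> d = 0; heap: [0-4 ALLOC][5-19 FREE][20-39 ALLOC][40-48 FREE]
Op 10: d = realloc(d, 7) -> d = 0; heap: [0-6 ALLOC][7-19 FREE][20-39 ALLOC][40-48 FREE]
Free blocks: [13 9] total_free=22 largest=13 -> 100*(22-13)/22 = 900/22 ≈ 40.909 -> rounds to 41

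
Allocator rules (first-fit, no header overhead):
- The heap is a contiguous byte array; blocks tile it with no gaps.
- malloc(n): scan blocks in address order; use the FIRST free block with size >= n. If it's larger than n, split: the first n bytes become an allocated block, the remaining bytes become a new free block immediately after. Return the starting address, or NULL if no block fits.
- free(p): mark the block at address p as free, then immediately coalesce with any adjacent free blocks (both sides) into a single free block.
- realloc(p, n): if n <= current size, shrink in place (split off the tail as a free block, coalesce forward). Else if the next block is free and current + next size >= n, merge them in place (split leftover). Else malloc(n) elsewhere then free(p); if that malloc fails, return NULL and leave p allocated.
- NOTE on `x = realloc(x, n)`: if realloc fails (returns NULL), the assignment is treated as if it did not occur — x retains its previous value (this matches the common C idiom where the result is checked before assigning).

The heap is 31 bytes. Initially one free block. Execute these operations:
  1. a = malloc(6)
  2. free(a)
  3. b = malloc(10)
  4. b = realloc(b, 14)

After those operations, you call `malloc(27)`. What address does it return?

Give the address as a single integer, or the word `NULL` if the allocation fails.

Op 1: a = malloc(6) -> a = 0; heap: [0-5 ALLOC][6-30 FREE]
Op 2: free(a) -> (freed a); heap: [0-30 FREE]
Op 3: b = malloc(10) -> b = 0; heap: [0-9 ALLOC][10-30 FREE]
Op 4: b = realloc(b, 14) -> b = 0; heap: [0-13 ALLOC][14-30 FREE]
malloc(27): first-fit scan over [0-13 ALLOC][14-30 FREE] -> NULL

Answer: NULL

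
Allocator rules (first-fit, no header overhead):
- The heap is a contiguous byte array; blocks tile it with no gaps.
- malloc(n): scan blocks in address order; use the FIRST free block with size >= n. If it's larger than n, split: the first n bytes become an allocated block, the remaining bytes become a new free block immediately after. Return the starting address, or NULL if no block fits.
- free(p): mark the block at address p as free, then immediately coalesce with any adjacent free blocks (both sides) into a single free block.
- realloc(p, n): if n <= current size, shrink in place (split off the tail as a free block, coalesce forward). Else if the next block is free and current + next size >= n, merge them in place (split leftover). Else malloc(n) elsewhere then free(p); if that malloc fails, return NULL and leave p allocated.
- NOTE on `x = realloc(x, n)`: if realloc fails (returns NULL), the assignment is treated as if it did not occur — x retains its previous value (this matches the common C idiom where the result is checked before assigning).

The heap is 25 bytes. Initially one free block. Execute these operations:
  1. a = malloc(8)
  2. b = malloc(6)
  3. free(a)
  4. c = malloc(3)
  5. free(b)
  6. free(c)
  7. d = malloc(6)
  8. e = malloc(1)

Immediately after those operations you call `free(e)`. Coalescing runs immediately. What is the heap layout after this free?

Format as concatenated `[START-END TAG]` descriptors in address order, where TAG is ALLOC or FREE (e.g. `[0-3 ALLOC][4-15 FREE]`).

Op 1: a = malloc(8) -> a = 0; heap: [0-7 ALLOC][8-24 FREE]
Op 2: b = malloc(6) -> b = 8; heap: [0-7 ALLOC][8-13 ALLOC][14-24 FREE]
Op 3: free(a) -> (freed a); heap: [0-7 FREE][8-13 ALLOC][14-24 FREE]
Op 4: c = malloc(3) -> c = 0; heap: [0-2 ALLOC][3-7 FREE][8-13 ALLOC][14-24 FREE]
Op 5: free(b) -> (freed b); heap: [0-2 ALLOC][3-24 FREE]
Op 6: free(c) -> (freed c); heap: [0-24 FREE]
Op 7: d = malloc(6) -> d = 0; heap: [0-5 ALLOC][6-24 FREE]
Op 8: e = malloc(1) -> e = 6; heap: [0-5 ALLOC][6-6 ALLOC][7-24 FREE]
free(e): e = 6 -> block [6-6 ALLOC]; mark free, coalesce with adjacent free neighbors -> [0-5 ALLOC][6-24 FREE]

Answer: [0-5 ALLOC][6-24 FREE]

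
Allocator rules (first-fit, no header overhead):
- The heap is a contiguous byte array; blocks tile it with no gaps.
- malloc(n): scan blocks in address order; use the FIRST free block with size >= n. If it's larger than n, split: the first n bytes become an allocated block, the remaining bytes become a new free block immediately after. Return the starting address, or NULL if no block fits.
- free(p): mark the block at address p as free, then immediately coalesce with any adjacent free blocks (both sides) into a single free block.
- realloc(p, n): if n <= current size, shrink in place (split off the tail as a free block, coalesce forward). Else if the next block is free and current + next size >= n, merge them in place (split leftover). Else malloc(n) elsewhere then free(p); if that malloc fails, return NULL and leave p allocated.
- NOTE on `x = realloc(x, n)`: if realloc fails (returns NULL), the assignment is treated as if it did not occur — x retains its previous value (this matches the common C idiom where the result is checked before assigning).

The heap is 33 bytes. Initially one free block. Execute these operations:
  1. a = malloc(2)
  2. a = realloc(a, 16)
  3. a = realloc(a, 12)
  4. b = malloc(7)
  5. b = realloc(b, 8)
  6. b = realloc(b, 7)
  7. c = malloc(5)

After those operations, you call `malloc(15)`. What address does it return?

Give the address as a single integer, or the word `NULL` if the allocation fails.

Op 1: a = malloc(2) -> a = 0; heap: [0-1 ALLOC][2-32 FREE]
Op 2: a = realloc(a, 16) -> a = 0; heap: [0-15 ALLOC][16-32 FREE]
Op 3: a = realloc(a, 12) -> a = 0; heap: [0-11 ALLOC][12-32 FREE]
Op 4: b = malloc(7) -> b = 12; heap: [0-11 ALLOC][12-18 ALLOC][19-32 FREE]
Op 5: b = realloc(b, 8) -> b = 12; heap: [0-11 ALLOC][12-19 ALLOC][20-32 FREE]
Op 6: b = realloc(b, 7) -> b = 12; heap: [0-11 ALLOC][12-18 ALLOC][19-32 FREE]
Op 7: c = malloc(5) -> c = 19; heap: [0-11 ALLOC][12-18 ALLOC][19-23 ALLOC][24-32 FREE]
malloc(15): first-fit scan over [0-11 ALLOC][12-18 ALLOC][19-23 ALLOC][24-32 FREE] -> NULL

Answer: NULL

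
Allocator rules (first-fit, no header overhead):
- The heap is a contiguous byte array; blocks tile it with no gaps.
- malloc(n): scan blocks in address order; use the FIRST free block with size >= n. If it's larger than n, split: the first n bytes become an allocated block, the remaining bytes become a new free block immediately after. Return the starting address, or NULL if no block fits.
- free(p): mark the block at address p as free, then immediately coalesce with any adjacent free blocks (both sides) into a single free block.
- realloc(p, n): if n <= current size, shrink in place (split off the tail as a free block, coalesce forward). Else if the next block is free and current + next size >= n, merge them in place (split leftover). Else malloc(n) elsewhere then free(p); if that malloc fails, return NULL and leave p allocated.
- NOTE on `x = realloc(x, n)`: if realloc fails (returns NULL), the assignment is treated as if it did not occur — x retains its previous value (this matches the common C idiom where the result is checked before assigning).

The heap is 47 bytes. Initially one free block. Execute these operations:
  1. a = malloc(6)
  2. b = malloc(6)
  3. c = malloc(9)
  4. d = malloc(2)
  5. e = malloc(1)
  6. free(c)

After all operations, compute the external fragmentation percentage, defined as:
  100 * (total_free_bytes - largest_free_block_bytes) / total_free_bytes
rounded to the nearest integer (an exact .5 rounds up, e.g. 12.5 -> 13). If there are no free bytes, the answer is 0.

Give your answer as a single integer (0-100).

Op 1: a = malloc(6) -> a = 0; heap: [0-5 ALLOC][6-46 FREE]
Op 2: b = malloc(6) -> b = 6; heap: [0-5 ALLOC][6-11 ALLOC][12-46 FREE]
Op 3: c = malloc(9) -> c = 12; heap: [0-5 ALLOC][6-11 ALLOC][12-20 ALLOC][21-46 FREE]
Op 4: d = malloc(2) -> d = 21; heap: [0-5 ALLOC][6-11 ALLOC][12-20 ALLOC][21-22 ALLOC][23-46 FREE]
Op 5: e = malloc(1) -> e = 23; heap: [0-5 ALLOC][6-11 ALLOC][12-20 ALLOC][21-22 ALLOC][23-23 ALLOC][24-46 FREE]
Op 6: free(c) -> (freed c); heap: [0-5 ALLOC][6-11 ALLOC][12-20 FREE][21-22 ALLOC][23-23 ALLOC][24-46 FREE]
Free blocks: [9 23] total_free=32 largest=23 -> 100*(32-23)/32 = 900/32 = 28.125 -> rounds to 28

Answer: 28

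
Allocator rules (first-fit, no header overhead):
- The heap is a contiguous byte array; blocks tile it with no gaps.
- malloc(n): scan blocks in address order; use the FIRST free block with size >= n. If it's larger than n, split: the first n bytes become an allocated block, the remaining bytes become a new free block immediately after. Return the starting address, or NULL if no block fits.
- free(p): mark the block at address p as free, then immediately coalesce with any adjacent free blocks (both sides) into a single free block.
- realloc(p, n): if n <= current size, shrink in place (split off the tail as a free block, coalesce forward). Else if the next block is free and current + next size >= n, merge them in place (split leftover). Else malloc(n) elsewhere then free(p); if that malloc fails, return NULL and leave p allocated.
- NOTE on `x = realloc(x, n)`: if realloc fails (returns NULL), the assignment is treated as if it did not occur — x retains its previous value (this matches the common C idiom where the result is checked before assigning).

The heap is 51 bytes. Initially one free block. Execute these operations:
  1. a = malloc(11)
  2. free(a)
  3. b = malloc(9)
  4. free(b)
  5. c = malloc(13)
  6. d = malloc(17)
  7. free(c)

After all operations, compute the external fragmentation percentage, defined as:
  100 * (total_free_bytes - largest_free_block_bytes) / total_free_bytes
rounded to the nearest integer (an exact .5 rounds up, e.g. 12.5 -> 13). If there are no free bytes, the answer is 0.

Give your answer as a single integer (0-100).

Op 1: a = malloc(11) -> a = 0; heap: [0-10 ALLOC][11-50 FREE]
Op 2: free(a) -> (freed a); heap: [0-50 FREE]
Op 3: b = malloc(9) -> b = 0; heap: [0-8 ALLOC][9-50 FREE]
Op 4: free(b) -> (freed b); heap: [0-50 FREE]
Op 5: c = malloc(13) -> c = 0; heap: [0-12 ALLOC][13-50 FREE]
Op 6: d = malloc(17) -> d = 13; heap: [0-12 ALLOC][13-29 ALLOC][30-50 FREE]
Op 7: free(c) -> (freed c); heap: [0-12 FREE][13-29 ALLOC][30-50 FREE]
Free blocks: [13 21] total_free=34 largest=21 -> 100*(34-21)/34 = 1300/34 ≈ 38.235 -> rounds to 38

Answer: 38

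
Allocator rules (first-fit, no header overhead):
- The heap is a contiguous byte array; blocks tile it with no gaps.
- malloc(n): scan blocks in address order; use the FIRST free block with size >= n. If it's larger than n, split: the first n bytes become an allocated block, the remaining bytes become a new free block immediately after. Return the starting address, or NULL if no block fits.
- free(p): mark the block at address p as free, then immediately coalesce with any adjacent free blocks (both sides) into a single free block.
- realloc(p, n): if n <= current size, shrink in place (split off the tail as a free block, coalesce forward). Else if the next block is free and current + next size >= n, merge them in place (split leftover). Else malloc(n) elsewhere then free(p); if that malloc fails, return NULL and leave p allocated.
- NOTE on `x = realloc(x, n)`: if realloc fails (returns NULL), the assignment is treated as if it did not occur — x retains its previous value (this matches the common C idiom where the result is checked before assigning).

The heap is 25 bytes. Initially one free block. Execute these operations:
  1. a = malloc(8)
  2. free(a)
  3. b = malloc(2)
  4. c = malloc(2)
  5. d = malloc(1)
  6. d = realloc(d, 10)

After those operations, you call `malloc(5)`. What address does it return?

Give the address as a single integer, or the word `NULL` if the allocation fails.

Answer: 14

Derivation:
Op 1: a = malloc(8) -> a = 0; heap: [0-7 ALLOC][8-24 FREE]
Op 2: free(a) -> (freed a); heap: [0-24 FREE]
Op 3: b = malloc(2) -> b = 0; heap: [0-1 ALLOC][2-24 FREE]
Op 4: c = malloc(2) -> c = 2; heap: [0-1 ALLOC][2-3 ALLOC][4-24 FREE]
Op 5: d = malloc(1) -> d = 4; heap: [0-1 ALLOC][2-3 ALLOC][4-4 ALLOC][5-24 FREE]
Op 6: d = realloc(d, 10) -> d = 4; heap: [0-1 ALLOC][2-3 ALLOC][4-13 ALLOC][14-24 FREE]
malloc(5): first-fit scan over [0-1 ALLOC][2-3 ALLOC][4-13 ALLOC][14-24 FREE] -> 14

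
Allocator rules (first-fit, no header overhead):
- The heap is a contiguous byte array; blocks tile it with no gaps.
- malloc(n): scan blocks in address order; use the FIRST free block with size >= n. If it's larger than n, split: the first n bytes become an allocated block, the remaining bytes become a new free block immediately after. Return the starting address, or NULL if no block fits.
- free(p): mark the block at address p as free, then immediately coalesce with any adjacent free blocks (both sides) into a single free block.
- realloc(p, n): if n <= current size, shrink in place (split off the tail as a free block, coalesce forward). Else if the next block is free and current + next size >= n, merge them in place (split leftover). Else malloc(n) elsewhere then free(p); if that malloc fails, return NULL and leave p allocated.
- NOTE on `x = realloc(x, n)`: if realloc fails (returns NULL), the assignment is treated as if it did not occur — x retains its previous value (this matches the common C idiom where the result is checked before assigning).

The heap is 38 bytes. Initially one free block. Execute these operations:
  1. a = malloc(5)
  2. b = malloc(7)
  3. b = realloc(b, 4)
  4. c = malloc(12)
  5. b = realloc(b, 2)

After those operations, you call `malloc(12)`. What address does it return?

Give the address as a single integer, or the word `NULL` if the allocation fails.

Answer: 21

Derivation:
Op 1: a = malloc(5) -> a = 0; heap: [0-4 ALLOC][5-37 FREE]
Op 2: b = malloc(7) -> b = 5; heap: [0-4 ALLOC][5-11 ALLOC][12-37 FREE]
Op 3: b = realloc(b, 4) -> b = 5; heap: [0-4 ALLOC][5-8 ALLOC][9-37 FREE]
Op 4: c = malloc(12) -> c = 9; heap: [0-4 ALLOC][5-8 ALLOC][9-20 ALLOC][21-37 FREE]
Op 5: b = realloc(b, 2) -> b = 5; heap: [0-4 ALLOC][5-6 ALLOC][7-8 FREE][9-20 ALLOC][21-37 FREE]
malloc(12): first-fit scan over [0-4 ALLOC][5-6 ALLOC][7-8 FREE][9-20 ALLOC][21-37 FREE] -> 21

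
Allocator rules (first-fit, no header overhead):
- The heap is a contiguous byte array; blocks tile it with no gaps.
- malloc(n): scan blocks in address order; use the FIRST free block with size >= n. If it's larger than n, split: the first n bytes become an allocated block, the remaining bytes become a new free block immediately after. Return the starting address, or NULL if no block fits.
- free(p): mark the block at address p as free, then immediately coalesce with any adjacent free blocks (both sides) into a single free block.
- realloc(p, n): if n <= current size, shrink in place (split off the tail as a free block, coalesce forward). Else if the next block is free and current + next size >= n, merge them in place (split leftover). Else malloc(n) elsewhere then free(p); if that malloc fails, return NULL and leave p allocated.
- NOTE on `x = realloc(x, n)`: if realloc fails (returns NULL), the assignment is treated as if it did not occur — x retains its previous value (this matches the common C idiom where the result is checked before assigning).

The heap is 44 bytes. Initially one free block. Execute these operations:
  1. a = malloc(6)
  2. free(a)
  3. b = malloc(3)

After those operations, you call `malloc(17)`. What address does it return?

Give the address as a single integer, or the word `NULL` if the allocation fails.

Answer: 3

Derivation:
Op 1: a = malloc(6) -> a = 0; heap: [0-5 ALLOC][6-43 FREE]
Op 2: free(a) -> (freed a); heap: [0-43 FREE]
Op 3: b = malloc(3) -> b = 0; heap: [0-2 ALLOC][3-43 FREE]
malloc(17): first-fit scan over [0-2 ALLOC][3-43 FREE] -> 3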